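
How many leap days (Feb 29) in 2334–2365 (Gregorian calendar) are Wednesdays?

Leap years in 2334–2365: 8 of them.
Feb 29 weekday advances by 5 (mod 7) from one leap year to the next four years later (or differs when a century non-leap intervenes).
Leap-day weekdays: 2336:Sat 2340:Thu 2344:Tue 2348:Sun 2352:Fri 2356:Wed✓ 2360:Mon 2364:Sat
Wednesday: 2356 → 1.

1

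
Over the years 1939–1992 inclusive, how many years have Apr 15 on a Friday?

7

Track Apr 15's weekday year by year (advancing +1, or +2 across a Feb 29):
  1939: Sat  1940: Mon (+2)  1941: Tue (+1)  1942: Wed (+1)  1943: Thu (+1)
  1944: Sat (+2)  1945: Sun (+1)  1946: Mon (+1)  1947: Tue (+1)  1948: Thu (+2)
  1949: Fri (+1) ✓  1950: Sat (+1)  1951: Sun (+1)  1952: Tue (+2)  … (26 more years) …
  1979: Sun (+1)  1980: Tue (+2)  1981: Wed (+1)  1982: Thu (+1)  1983: Fri (+1) ✓
  1984: Sun (+2)  1985: Mon (+1)  1986: Tue (+1)  1987: Wed (+1)  1988: Fri (+2) ✓
  1989: Sat (+1)  1990: Sun (+1)  1991: Mon (+1)  1992: Wed (+2)
Friday years: 1949, 1955, 1960, 1966, 1977, 1983, 1988 — 7 in total.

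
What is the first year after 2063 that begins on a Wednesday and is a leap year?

Jan 1 advances by 2 weekdays after a leap year and by 1 after a common year.
2063: Jan 1 is Monday.
2064: Tuesday (leap)
2065: Thursday
2066: Friday
2067: Saturday
2068: Sunday (leap)
2069: Tuesday
2070: Wednesday
2071: Thursday
2072: Friday (leap)
2073: Sunday
2074: Monday
2075: Tuesday
2076: Wednesday (leap)
2076 begins on a Wednesday and is a leap year.

2076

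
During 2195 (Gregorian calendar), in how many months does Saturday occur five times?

A month of length L has five Saturdays iff its first Saturday is on day ≤ L−28 (so day 1–3 in a 31-day month, 1–2 in a 30-day month, day 1 in a leap February).
Checking each month of 2195: Jan starts Thu (31d) ✓; Feb starts Sun (28d); Mar starts Sun (31d); Apr starts Wed (30d); May starts Fri (31d) ✓; Jun starts Mon (30d); Jul starts Wed (31d); Aug starts Sat (31d) ✓; Sep starts Tue (30d); Oct starts Thu (31d) ✓; Nov starts Sun (30d); Dec starts Tue (31d).
Five-Saturday months: January, May, August, October → 4.

4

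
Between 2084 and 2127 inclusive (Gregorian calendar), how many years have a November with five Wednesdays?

12

November has 30 days; it has five Wednesdays when Wednesday falls among the first (month-length − 28) days — i.e. when November 1 is one of Wednesday/Tuesday.
November 1 by year: 2084:Wed✓ 2085:Thu 2086:Fri 2087:Sat 2088:Mon 2089:Tue✓ 2090:Wed✓ 2091:Thu 2092:Sat 2093:Sun 2094:Mon 2095:Tue✓ 2096:Thu 2097:Fri 2098:Sat …(14 more)… 2113:Wed✓ 2114:Thu 2115:Fri 2116:Sun 2117:Mon 2118:Tue✓ 2119:Wed✓ 2120:Fri 2121:Sat 2122:Sun 2123:Mon 2124:Wed✓ 2125:Thu 2126:Fri 2127:Sat
Years with five Wednesdays: 2084, 2089, 2090, 2095, 2101, 2102, 2107, 2112, 2113, 2118, 2119, 2124 → 12.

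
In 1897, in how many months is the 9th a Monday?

1

Check the 9th of each month of 1897: Jan 9: Sat, Feb 9: Tue, Mar 9: Tue, Apr 9: Fri, May 9: Sun, Jun 9: Wed, Jul 9: Fri, Aug 9: Mon, Sep 9: Thu, Oct 9: Sat, Nov 9: Tue, Dec 9: Thu.
Monday occurs in August — 1 month.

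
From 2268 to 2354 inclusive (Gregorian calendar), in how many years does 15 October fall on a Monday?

Track 15 October's weekday year by year (advancing +1, or +2 across a Feb 29):
  2268: Thu  2269: Fri (+1)  2270: Sat (+1)  2271: Sun (+1)  2272: Tue (+2)
  2273: Wed (+1)  2274: Thu (+1)  2275: Fri (+1)  2276: Sun (+2)  2277: Mon (+1) ✓
  2278: Tue (+1)  2279: Wed (+1)  2280: Fri (+2)  2281: Sat (+1)  … (59 more years) …
  2341: Wed (+1)  2342: Thu (+1)  2343: Fri (+1)  2344: Sun (+2)  2345: Mon (+1) ✓
  2346: Tue (+1)  2347: Wed (+1)  2348: Fri (+2)  2349: Sat (+1)  2350: Sun (+1)
  2351: Mon (+1) ✓  2352: Wed (+2)  2353: Thu (+1)  2354: Fri (+1)
Monday years: 2277, 2283, 2288, 2294, 2300, 2306, 2317, 2323, 2328, 2334, 2345, 2351 — 12 in total.

12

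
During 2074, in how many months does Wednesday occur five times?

A month of length L has five Wednesdays iff its first Wednesday is on day ≤ L−28 (so day 1–3 in a 31-day month, 1–2 in a 30-day month, day 1 in a leap February).
Checking each month of 2074: Jan starts Mon (31d) ✓; Feb starts Thu (28d); Mar starts Thu (31d); Apr starts Sun (30d); May starts Tue (31d) ✓; Jun starts Fri (30d); Jul starts Sun (31d); Aug starts Wed (31d) ✓; Sep starts Sat (30d); Oct starts Mon (31d) ✓; Nov starts Thu (30d); Dec starts Sat (31d).
Five-Wednesday months: January, May, August, October → 4.

4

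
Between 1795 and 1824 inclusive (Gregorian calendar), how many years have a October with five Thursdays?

14

October has 31 days; it has five Thursdays when Thursday falls among the first (month-length − 28) days — i.e. when October 1 is one of Thursday/Wednesday/Tuesday.
October 1 by year: 1795:Thu✓ 1796:Sat 1797:Sun 1798:Mon 1799:Tue✓ 1800:Wed✓ 1801:Thu✓ 1802:Fri 1803:Sat 1804:Mon 1805:Tue✓ 1806:Wed✓ 1807:Thu✓ 1808:Sat 1809:Sun 1810:Mon 1811:Tue✓ 1812:Thu✓ 1813:Fri 1814:Sat 1815:Sun 1816:Tue✓ 1817:Wed✓ 1818:Thu✓ 1819:Fri 1820:Sun 1821:Mon 1822:Tue✓ 1823:Wed✓ 1824:Fri
Years with five Thursdays: 1795, 1799, 1800, 1801, 1805, 1806, 1807, 1811, 1812, 1816, 1817, 1818, 1822, 1823 → 14.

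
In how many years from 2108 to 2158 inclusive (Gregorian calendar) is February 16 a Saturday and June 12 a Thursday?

Check each year's weekday for February 16 and June 12:
  2108: Thu/Tue  2109: Sat/Wed  2110: Sun/Thu  2111: Mon/Fri  2112: Tue/Sun  2113: Thu/Mon  2114: Fri/Tue  2115: Sat/Wed  2116: Sun/Fri  2117: Tue/Sat  2118: Wed/Sun  2119: Thu/Mon  2120: Fri/Wed  2121: Sun/Thu  …(23 more)…  2145: Tue/Sat  2146: Wed/Sun  2147: Thu/Mon  2148: Fri/Wed  2149: Sun/Thu  2150: Mon/Fri  2151: Tue/Sat  2152: Wed/Mon  2153: Fri/Tue  2154: Sat/Wed  2155: Sun/Thu  2156: Mon/Sat  2157: Wed/Sun  2158: Thu/Mon
Both conditions hold in: 2132 — 1.

1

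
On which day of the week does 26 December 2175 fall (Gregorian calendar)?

Tuesday

January 1, 2175 is a Sunday.
December 26 is day 360 of the year, i.e. 359 days after Jan 1.
359 mod 7 = 2, so advance 2 weekdays from Sunday: Tuesday.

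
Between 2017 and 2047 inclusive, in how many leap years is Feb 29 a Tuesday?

1

Leap years in 2017–2047: 7 of them.
Feb 29 weekday advances by 5 (mod 7) from one leap year to the next four years later (or differs when a century non-leap intervenes).
Leap-day weekdays: 2020:Sat 2024:Thu 2028:Tue✓ 2032:Sun 2036:Fri 2040:Wed 2044:Mon
Tuesday: 2028 → 1.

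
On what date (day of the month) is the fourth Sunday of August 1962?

August 1, 1962 is a Wednesday, so the first Sunday is the 5th.
The fourth Sunday is 5 + 21 = 26.

26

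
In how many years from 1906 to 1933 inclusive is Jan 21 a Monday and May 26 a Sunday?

Check each year's weekday for Jan 21 and May 26:
  1906: Sun/Sat  1907: Mon/Sun ✓  1908: Tue/Tue  1909: Thu/Wed  1910: Fri/Thu  1911: Sat/Fri  1912: Sun/Sun  1913: Tue/Mon  1914: Wed/Tue  1915: Thu/Wed  1916: Fri/Fri  1917: Sun/Sat  1918: Mon/Sun ✓  1919: Tue/Mon  1920: Wed/Wed  1921: Fri/Thu  1922: Sat/Fri  1923: Sun/Sat  1924: Mon/Mon  1925: Wed/Tue  1926: Thu/Wed  1927: Fri/Thu  1928: Sat/Sat  1929: Mon/Sun ✓  1930: Tue/Mon  1931: Wed/Tue  1932: Thu/Thu  1933: Sat/Fri
Both conditions hold in: 1907, 1918, 1929 — 3.

3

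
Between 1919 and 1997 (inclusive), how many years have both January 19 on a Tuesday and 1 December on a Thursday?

Check each year's weekday for January 19 and 1 December:
  1919: Sun/Mon  1920: Mon/Wed  1921: Wed/Thu  1922: Thu/Fri  1923: Fri/Sat  1924: Sat/Mon  1925: Mon/Tue  1926: Tue/Wed  1927: Wed/Thu  1928: Thu/Sat  1929: Sat/Sun  1930: Sun/Mon  1931: Mon/Tue  1932: Tue/Thu ✓  …(51 more)…  1984: Thu/Sat  1985: Sat/Sun  1986: Sun/Mon  1987: Mon/Tue  1988: Tue/Thu ✓  1989: Thu/Fri  1990: Fri/Sat  1991: Sat/Sun  1992: Sun/Tue  1993: Tue/Wed  1994: Wed/Thu  1995: Thu/Fri  1996: Fri/Sun  1997: Sun/Mon
Both conditions hold in: 1932, 1960, 1988 — 3.

3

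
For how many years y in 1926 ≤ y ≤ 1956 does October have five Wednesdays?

October has 31 days; it has five Wednesdays when Wednesday falls among the first (month-length − 28) days — i.e. when October 1 is one of Wednesday/Tuesday/Monday.
October 1 by year: 1926:Fri 1927:Sat 1928:Mon✓ 1929:Tue✓ 1930:Wed✓ 1931:Thu 1932:Sat 1933:Sun 1934:Mon✓ 1935:Tue✓ 1936:Thu 1937:Fri 1938:Sat 1939:Sun 1940:Tue✓ 1941:Wed✓ 1942:Thu 1943:Fri 1944:Sun 1945:Mon✓ 1946:Tue✓ 1947:Wed✓ 1948:Fri 1949:Sat 1950:Sun 1951:Mon✓ 1952:Wed✓ 1953:Thu 1954:Fri 1955:Sat 1956:Mon✓
Years with five Wednesdays: 1928, 1929, 1930, 1934, 1935, 1940, 1941, 1945, 1946, 1947, 1951, 1952, 1956 → 13.

13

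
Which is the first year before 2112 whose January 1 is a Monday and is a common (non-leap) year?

Jan 1 advances by 2 weekdays after a leap year and by 1 after a common year.
2112: Jan 1 is Friday (leap).
2111: Thursday
2110: Wednesday
2109: Tuesday
2108: Sunday (leap)
2107: Saturday
2106: Friday
2105: Thursday
2104: Tuesday (leap)
2103: Monday
2103 begins on a Monday and is a common year.

2103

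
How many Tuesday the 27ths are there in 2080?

2

Check the 27th of each month of 2080: Jan 27: Sat, Feb 27: Tue, Mar 27: Wed, Apr 27: Sat, May 27: Mon, Jun 27: Thu, Jul 27: Sat, Aug 27: Tue, Sep 27: Fri, Oct 27: Sun, Nov 27: Wed, Dec 27: Fri.
Tuesday occurs in February, August — 2 months.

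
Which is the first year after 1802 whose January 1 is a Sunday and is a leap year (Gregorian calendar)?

Jan 1 advances by 2 weekdays after a leap year and by 1 after a common year.
1802: Jan 1 is Friday.
1803: Saturday
1804: Sunday (leap)
1804 begins on a Sunday and is a leap year.

1804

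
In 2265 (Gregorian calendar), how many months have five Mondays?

4

A month of length L has five Mondays iff its first Monday is on day ≤ L−28 (so day 1–3 in a 31-day month, 1–2 in a 30-day month, day 1 in a leap February).
Checking each month of 2265: Jan starts Sun (31d) ✓; Feb starts Wed (28d); Mar starts Wed (31d); Apr starts Sat (30d); May starts Mon (31d) ✓; Jun starts Thu (30d); Jul starts Sat (31d) ✓; Aug starts Tue (31d); Sep starts Fri (30d); Oct starts Sun (31d) ✓; Nov starts Wed (30d); Dec starts Fri (31d).
Five-Monday months: January, May, July, October → 4.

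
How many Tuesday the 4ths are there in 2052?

Check the 4th of each month of 2052: Jan 4: Thu, Feb 4: Sun, Mar 4: Mon, Apr 4: Thu, May 4: Sat, Jun 4: Tue, Jul 4: Thu, Aug 4: Sun, Sep 4: Wed, Oct 4: Fri, Nov 4: Mon, Dec 4: Wed.
Tuesday occurs in June — 1 month.

1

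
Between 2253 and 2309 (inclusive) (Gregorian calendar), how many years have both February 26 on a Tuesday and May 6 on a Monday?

7

Check each year's weekday for February 26 and May 6:
  2253: Sat/Fri  2254: Sun/Sat  2255: Mon/Sun  2256: Tue/Tue  2257: Thu/Wed  2258: Fri/Thu  2259: Sat/Fri  2260: Sun/Sun  2261: Tue/Mon ✓  2262: Wed/Tue  2263: Thu/Wed  2264: Fri/Fri  2265: Sun/Sat  2266: Mon/Sun  …(29 more)…  2296: Wed/Wed  2297: Fri/Thu  2298: Sat/Fri  2299: Sun/Sat  2300: Mon/Sun  2301: Tue/Mon ✓  2302: Wed/Tue  2303: Thu/Wed  2304: Fri/Fri  2305: Sun/Sat  2306: Mon/Sun  2307: Tue/Mon ✓  2308: Wed/Wed  2309: Fri/Thu
Both conditions hold in: 2261, 2267, 2278, 2289, 2295, 2301, 2307 — 7.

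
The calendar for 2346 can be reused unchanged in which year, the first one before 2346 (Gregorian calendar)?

2335

Two years share a calendar iff Jan 1 falls on the same weekday and both are leap or both are common. 2346: Jan 1 is Tuesday, common year.
2345: Jan 1 Monday, common
2344: Jan 1 Saturday, leap
2343: Jan 1 Friday, common
2342: Jan 1 Thursday, common
2341: Jan 1 Wednesday, common
2340: Jan 1 Monday, leap
2339: Jan 1 Sunday, common
2338: Jan 1 Saturday, common
2337: Jan 1 Friday, common
2336: Jan 1 Wednesday, leap
2335: Jan 1 Tuesday, common
2335 matches on both conditions.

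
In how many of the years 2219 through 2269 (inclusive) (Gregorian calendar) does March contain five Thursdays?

22

March has 31 days; it has five Thursdays when Thursday falls among the first (month-length − 28) days — i.e. when March 1 is one of Thursday/Wednesday/Tuesday.
March 1 by year: 2219:Mon 2220:Wed✓ 2221:Thu✓ 2222:Fri 2223:Sat 2224:Mon 2225:Tue✓ 2226:Wed✓ 2227:Thu✓ 2228:Sat 2229:Sun 2230:Mon 2231:Tue✓ 2232:Thu✓ 2233:Fri …(21 more)… 2255:Thu✓ 2256:Sat 2257:Sun 2258:Mon 2259:Tue✓ 2260:Thu✓ 2261:Fri 2262:Sat 2263:Sun 2264:Tue✓ 2265:Wed✓ 2266:Thu✓ 2267:Fri 2268:Sun 2269:Mon
Years with five Thursdays: 2220, 2221, 2225, 2226, 2227, 2231, 2232, 2236, 2237, 2238, 2242, 2243, 2248, 2249, 2253, 2254, 2255, 2259, 2260, 2264, 2265, 2266 → 22.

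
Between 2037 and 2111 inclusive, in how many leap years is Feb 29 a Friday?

Leap years in 2037–2111: 17 of them.
Feb 29 weekday advances by 5 (mod 7) from one leap year to the next four years later (or differs when a century non-leap intervenes).
Leap-day weekdays: 2040:Wed 2044:Mon 2048:Sat 2052:Thu 2056:Tue 2060:Sun 2064:Fri✓ 2068:Wed 2072:Mon 2076:Sat 2080:Thu 2084:Tue 2088:Sun 2092:Fri✓ 2096:Wed 2104:Fri✓ 2108:Wed
Friday: 2064, 2092, 2104 → 3.

3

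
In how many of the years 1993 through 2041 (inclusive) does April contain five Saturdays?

14

April has 30 days; it has five Saturdays when Saturday falls among the first (month-length − 28) days — i.e. when April 1 is one of Saturday/Friday.
April 1 by year: 1993:Thu 1994:Fri✓ 1995:Sat✓ 1996:Mon 1997:Tue 1998:Wed 1999:Thu 2000:Sat✓ 2001:Sun 2002:Mon 2003:Tue 2004:Thu 2005:Fri✓ 2006:Sat✓ 2007:Sun …(19 more)… 2027:Thu 2028:Sat✓ 2029:Sun 2030:Mon 2031:Tue 2032:Thu 2033:Fri✓ 2034:Sat✓ 2035:Sun 2036:Tue 2037:Wed 2038:Thu 2039:Fri✓ 2040:Sun 2041:Mon
Years with five Saturdays: 1994, 1995, 2000, 2005, 2006, 2011, 2016, 2017, 2022, 2023, 2028, 2033, 2034, 2039 → 14.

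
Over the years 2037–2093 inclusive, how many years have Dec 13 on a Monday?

8

Track Dec 13's weekday year by year (advancing +1, or +2 across a Feb 29):
  2037: Sun  2038: Mon (+1) ✓  2039: Tue (+1)  2040: Thu (+2)  2041: Fri (+1)
  2042: Sat (+1)  2043: Sun (+1)  2044: Tue (+2)  2045: Wed (+1)  2046: Thu (+1)
  2047: Fri (+1)  2048: Sun (+2)  2049: Mon (+1) ✓  2050: Tue (+1)  … (29 more years) …
  2080: Fri (+2)  2081: Sat (+1)  2082: Sun (+1)  2083: Mon (+1) ✓  2084: Wed (+2)
  2085: Thu (+1)  2086: Fri (+1)  2087: Sat (+1)  2088: Mon (+2) ✓  2089: Tue (+1)
  2090: Wed (+1)  2091: Thu (+1)  2092: Sat (+2)  2093: Sun (+1)
Monday years: 2038, 2049, 2055, 2060, 2066, 2077, 2083, 2088 — 8 in total.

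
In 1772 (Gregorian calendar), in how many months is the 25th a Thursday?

1

Check the 25th of each month of 1772: Jan 25: Sat, Feb 25: Tue, Mar 25: Wed, Apr 25: Sat, May 25: Mon, Jun 25: Thu, Jul 25: Sat, Aug 25: Tue, Sep 25: Fri, Oct 25: Sun, Nov 25: Wed, Dec 25: Fri.
Thursday occurs in June — 1 month.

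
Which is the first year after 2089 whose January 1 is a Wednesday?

2098

Jan 1 advances by 2 weekdays after a leap year and by 1 after a common year.
2089: Jan 1 is Saturday.
2090: Sunday
2091: Monday
2092: Tuesday (leap)
2093: Thursday
2094: Friday
2095: Saturday
2096: Sunday (leap)
2097: Tuesday
2098: Wednesday
2098 begins on a Wednesday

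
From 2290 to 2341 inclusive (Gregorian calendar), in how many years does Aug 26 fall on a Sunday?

Track Aug 26's weekday year by year (advancing +1, or +2 across a Feb 29):
  2290: Tue  2291: Wed (+1)  2292: Fri (+2)  2293: Sat (+1)  2294: Sun (+1) ✓
  2295: Mon (+1)  2296: Wed (+2)  2297: Thu (+1)  2298: Fri (+1)  2299: Sat (+1)
  2300: Sun (+1) ✓  2301: Mon (+1)  2302: Tue (+1)  2303: Wed (+1)  … (24 more years) …
  2328: Sun (+2) ✓  2329: Mon (+1)  2330: Tue (+1)  2331: Wed (+1)  2332: Fri (+2)
  2333: Sat (+1)  2334: Sun (+1) ✓  2335: Mon (+1)  2336: Wed (+2)  2337: Thu (+1)
  2338: Fri (+1)  2339: Sat (+1)  2340: Mon (+2)  2341: Tue (+1)
Sunday years: 2294, 2300, 2306, 2317, 2323, 2328, 2334 — 7 in total.

7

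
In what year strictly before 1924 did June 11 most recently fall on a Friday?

From one year to the next, a fixed date's weekday advances by 1, or by 2 when a Feb 29 lies between the two dates.
1924: June 11 is Wednesday.
1923: Monday (−2)
1922: Sunday (−1)
1921: Saturday (−1)
1920: Friday (−1)
June 11 falls on a Friday in 1920.

1920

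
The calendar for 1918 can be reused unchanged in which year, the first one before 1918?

1907

Two years share a calendar iff Jan 1 falls on the same weekday and both are leap or both are common. 1918: Jan 1 is Tuesday, common year.
1917: Jan 1 Monday, common
1916: Jan 1 Saturday, leap
1915: Jan 1 Friday, common
1914: Jan 1 Thursday, common
1913: Jan 1 Wednesday, common
1912: Jan 1 Monday, leap
1911: Jan 1 Sunday, common
1910: Jan 1 Saturday, common
1909: Jan 1 Friday, common
1908: Jan 1 Wednesday, leap
1907: Jan 1 Tuesday, common
1907 matches on both conditions.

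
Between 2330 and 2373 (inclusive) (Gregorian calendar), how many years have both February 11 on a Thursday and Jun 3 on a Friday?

Check each year's weekday for February 11 and Jun 3:
  2330: Tue/Tue  2331: Wed/Wed  2332: Thu/Fri ✓  2333: Sat/Sat  2334: Sun/Sun  2335: Mon/Mon  2336: Tue/Wed  2337: Thu/Thu  2338: Fri/Fri  2339: Sat/Sat  2340: Sun/Mon  2341: Tue/Tue  2342: Wed/Wed  2343: Thu/Thu  …(16 more)…  2360: Thu/Fri ✓  2361: Sat/Sat  2362: Sun/Sun  2363: Mon/Mon  2364: Tue/Wed  2365: Thu/Thu  2366: Fri/Fri  2367: Sat/Sat  2368: Sun/Mon  2369: Tue/Tue  2370: Wed/Wed  2371: Thu/Thu  2372: Fri/Sat  2373: Sun/Sun
Both conditions hold in: 2332, 2360 — 2.

2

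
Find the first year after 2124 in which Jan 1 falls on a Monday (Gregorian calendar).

Jan 1 advances by 2 weekdays after a leap year and by 1 after a common year.
2124: Jan 1 is Saturday (leap).
2125: Monday
2125 begins on a Monday

2125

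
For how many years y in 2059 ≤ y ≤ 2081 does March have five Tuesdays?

March has 31 days; it has five Tuesdays when Tuesday falls among the first (month-length − 28) days — i.e. when March 1 is one of Tuesday/Monday/Sunday.
March 1 by year: 2059:Sat 2060:Mon✓ 2061:Tue✓ 2062:Wed 2063:Thu 2064:Sat 2065:Sun✓ 2066:Mon✓ 2067:Tue✓ 2068:Thu 2069:Fri 2070:Sat 2071:Sun✓ 2072:Tue✓ 2073:Wed 2074:Thu 2075:Fri 2076:Sun✓ 2077:Mon✓ 2078:Tue✓ 2079:Wed 2080:Fri 2081:Sat
Years with five Tuesdays: 2060, 2061, 2065, 2066, 2067, 2071, 2072, 2076, 2077, 2078 → 10.

10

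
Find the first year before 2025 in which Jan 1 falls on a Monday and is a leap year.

2024

Jan 1 advances by 2 weekdays after a leap year and by 1 after a common year.
2025: Jan 1 is Wednesday.
2024: Monday (leap)
2024 begins on a Monday and is a leap year.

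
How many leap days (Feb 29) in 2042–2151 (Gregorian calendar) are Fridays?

Leap years in 2042–2151: 26 of them.
Feb 29 weekday advances by 5 (mod 7) from one leap year to the next four years later (or differs when a century non-leap intervenes).
Leap-day weekdays: 2044:Mon 2048:Sat 2052:Thu 2056:Tue 2060:Sun 2064:Fri✓ 2068:Wed 2072:Mon 2076:Sat 2080:Thu 2084:Tue 2088:Sun 2092:Fri✓ 2096:Wed 2104:Fri✓ 2108:Wed 2112:Mon 2116:Sat 2120:Thu 2124:Tue 2128:Sun 2132:Fri✓ 2136:Wed 2140:Mon 2144:Sat 2148:Thu
Friday: 2064, 2092, 2104, 2132 → 4.

4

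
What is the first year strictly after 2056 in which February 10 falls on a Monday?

From one year to the next, a fixed date's weekday advances by 1, or by 2 when a Feb 29 lies between the two dates.
2056: February 10 is Thursday.
2057: Saturday (+2)
2058: Sunday (+1)
2059: Monday (+1)
February 10 falls on a Monday in 2059.

2059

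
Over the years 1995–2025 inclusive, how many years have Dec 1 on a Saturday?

Track Dec 1's weekday year by year (advancing +1, or +2 across a Feb 29):
  1995: Fri  1996: Sun (+2)  1997: Mon (+1)  1998: Tue (+1)  1999: Wed (+1)
  2000: Fri (+2)  2001: Sat (+1) ✓  2002: Sun (+1)  2003: Mon (+1)  2004: Wed (+2)
  2005: Thu (+1)  2006: Fri (+1)  2007: Sat (+1) ✓  2008: Mon (+2)  … (3 more years) …
  2012: Sat (+2) ✓  2013: Sun (+1)  2014: Mon (+1)  2015: Tue (+1)  2016: Thu (+2)
  2017: Fri (+1)  2018: Sat (+1) ✓  2019: Sun (+1)  2020: Tue (+2)  2021: Wed (+1)
  2022: Thu (+1)  2023: Fri (+1)  2024: Sun (+2)  2025: Mon (+1)
Saturday years: 2001, 2007, 2012, 2018 — 4 in total.

4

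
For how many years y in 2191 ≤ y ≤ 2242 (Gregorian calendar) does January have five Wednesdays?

22

January has 31 days; it has five Wednesdays when Wednesday falls among the first (month-length − 28) days — i.e. when January 1 is one of Wednesday/Tuesday/Monday.
January 1 by year: 2191:Sat 2192:Sun 2193:Tue✓ 2194:Wed✓ 2195:Thu 2196:Fri 2197:Sun 2198:Mon✓ 2199:Tue✓ 2200:Wed✓ 2201:Thu 2202:Fri 2203:Sat 2204:Sun 2205:Tue✓ …(22 more)… 2228:Tue✓ 2229:Thu 2230:Fri 2231:Sat 2232:Sun 2233:Tue✓ 2234:Wed✓ 2235:Thu 2236:Fri 2237:Sun 2238:Mon✓ 2239:Tue✓ 2240:Wed✓ 2241:Fri 2242:Sat
Years with five Wednesdays: 2193, 2194, 2198, 2199, 2200, 2205, 2206, 2210, 2211, 2212, 2216, 2217, 2221, 2222, 2223, 2227, 2228, 2233, 2234, 2238, 2239, 2240 → 22.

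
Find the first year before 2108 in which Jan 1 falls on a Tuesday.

Jan 1 advances by 2 weekdays after a leap year and by 1 after a common year.
2108: Jan 1 is Sunday (leap).
2107: Saturday
2106: Friday
2105: Thursday
2104: Tuesday (leap)
2104 begins on a Tuesday

2104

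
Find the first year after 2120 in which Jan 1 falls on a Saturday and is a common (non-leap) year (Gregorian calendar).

Jan 1 advances by 2 weekdays after a leap year and by 1 after a common year.
2120: Jan 1 is Monday (leap).
2121: Wednesday
2122: Thursday
2123: Friday
2124: Saturday (leap)
2125: Monday
2126: Tuesday
2127: Wednesday
2128: Thursday (leap)
2129: Saturday
2129 begins on a Saturday and is a common year.

2129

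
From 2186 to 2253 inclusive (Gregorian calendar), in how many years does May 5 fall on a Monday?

10

Track May 5's weekday year by year (advancing +1, or +2 across a Feb 29):
  2186: Fri  2187: Sat (+1)  2188: Mon (+2) ✓  2189: Tue (+1)  2190: Wed (+1)
  2191: Thu (+1)  2192: Sat (+2)  2193: Sun (+1)  2194: Mon (+1) ✓  2195: Tue (+1)
  2196: Thu (+2)  2197: Fri (+1)  2198: Sat (+1)  2199: Sun (+1)  … (40 more years) …
  2240: Tue (+2)  2241: Wed (+1)  2242: Thu (+1)  2243: Fri (+1)  2244: Sun (+2)
  2245: Mon (+1) ✓  2246: Tue (+1)  2247: Wed (+1)  2248: Fri (+2)  2249: Sat (+1)
  2250: Sun (+1)  2251: Mon (+1) ✓  2252: Wed (+2)  2253: Thu (+1)
Monday years: 2188, 2194, 2200, 2206, 2217, 2223, 2228, 2234, 2245, 2251 — 10 in total.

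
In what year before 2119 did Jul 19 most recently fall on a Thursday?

From one year to the next, a fixed date's weekday advances by 1, or by 2 when a Feb 29 lies between the two dates.
2119: July 19 is Wednesday.
2118: Tuesday (−1)
2117: Monday (−1)
2116: Sunday (−1)
2115: Friday (−2)
2114: Thursday (−1)
Jul 19 falls on a Thursday in 2114.

2114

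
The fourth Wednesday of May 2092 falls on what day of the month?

28

May 1, 2092 is a Thursday, so the first Wednesday is the 7th.
The fourth Wednesday is 7 + 21 = 28.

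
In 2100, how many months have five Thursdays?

4

A month of length L has five Thursdays iff its first Thursday is on day ≤ L−28 (so day 1–3 in a 31-day month, 1–2 in a 30-day month, day 1 in a leap February).
Checking each month of 2100: Jan starts Fri (31d); Feb starts Mon (28d); Mar starts Mon (31d); Apr starts Thu (30d) ✓; May starts Sat (31d); Jun starts Tue (30d); Jul starts Thu (31d) ✓; Aug starts Sun (31d); Sep starts Wed (30d) ✓; Oct starts Fri (31d); Nov starts Mon (30d); Dec starts Wed (31d) ✓.
Five-Thursday months: April, July, September, December → 4.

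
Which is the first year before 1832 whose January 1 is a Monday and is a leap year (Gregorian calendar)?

1816

Jan 1 advances by 2 weekdays after a leap year and by 1 after a common year.
1832: Jan 1 is Sunday (leap).
1831: Saturday
1830: Friday
1829: Thursday
1828: Tuesday (leap)
1827: Monday
1826: Sunday
1825: Saturday
1824: Thursday (leap)
1823: Wednesday
1822: Tuesday
1821: Monday
1820: Saturday (leap)
1819: Friday
1818: Thursday
1817: Wednesday
1816: Monday (leap)
1816 begins on a Monday and is a leap year.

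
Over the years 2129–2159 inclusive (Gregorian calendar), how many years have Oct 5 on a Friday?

Track Oct 5's weekday year by year (advancing +1, or +2 across a Feb 29):
  2129: Wed  2130: Thu (+1)  2131: Fri (+1) ✓  2132: Sun (+2)  2133: Mon (+1)
  2134: Tue (+1)  2135: Wed (+1)  2136: Fri (+2) ✓  2137: Sat (+1)  2138: Sun (+1)
  2139: Mon (+1)  2140: Wed (+2)  2141: Thu (+1)  2142: Fri (+1) ✓  … (3 more years) …
  2146: Wed (+1)  2147: Thu (+1)  2148: Sat (+2)  2149: Sun (+1)  2150: Mon (+1)
  2151: Tue (+1)  2152: Thu (+2)  2153: Fri (+1) ✓  2154: Sat (+1)  2155: Sun (+1)
  2156: Tue (+2)  2157: Wed (+1)  2158: Thu (+1)  2159: Fri (+1) ✓
Friday years: 2131, 2136, 2142, 2153, 2159 — 5 in total.

5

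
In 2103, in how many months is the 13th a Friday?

2

Check the 13th of each month of 2103: Jan 13: Sat, Feb 13: Tue, Mar 13: Tue, Apr 13: Fri, May 13: Sun, Jun 13: Wed, Jul 13: Fri, Aug 13: Mon, Sep 13: Thu, Oct 13: Sat, Nov 13: Tue, Dec 13: Thu.
Friday occurs in April, July — 2 months.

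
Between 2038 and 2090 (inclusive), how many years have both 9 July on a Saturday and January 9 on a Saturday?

Check each year's weekday for 9 July and January 9:
  2038: Fri/Sat  2039: Sat/Sun  2040: Mon/Mon  2041: Tue/Wed  2042: Wed/Thu  2043: Thu/Fri  2044: Sat/Sat ✓  2045: Sun/Mon  2046: Mon/Tue  2047: Tue/Wed  2048: Thu/Thu  2049: Fri/Sat  2050: Sat/Sun  2051: Sun/Mon  …(25 more)…  2077: Fri/Sat  2078: Sat/Sun  2079: Sun/Mon  2080: Tue/Tue  2081: Wed/Thu  2082: Thu/Fri  2083: Fri/Sat  2084: Sun/Sun  2085: Mon/Tue  2086: Tue/Wed  2087: Wed/Thu  2088: Fri/Fri  2089: Sat/Sun  2090: Sun/Mon
Both conditions hold in: 2044, 2072 — 2.

2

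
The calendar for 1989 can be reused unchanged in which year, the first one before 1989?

1978

Two years share a calendar iff Jan 1 falls on the same weekday and both are leap or both are common. 1989: Jan 1 is Sunday, common year.
1988: Jan 1 Friday, leap
1987: Jan 1 Thursday, common
1986: Jan 1 Wednesday, common
1985: Jan 1 Tuesday, common
1984: Jan 1 Sunday, leap
1983: Jan 1 Saturday, common
1982: Jan 1 Friday, common
1981: Jan 1 Thursday, common
1980: Jan 1 Tuesday, leap
1979: Jan 1 Monday, common
1978: Jan 1 Sunday, common
1978 matches on both conditions.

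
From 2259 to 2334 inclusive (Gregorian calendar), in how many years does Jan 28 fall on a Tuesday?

Track Jan 28's weekday year by year (advancing +1, or +2 across a Feb 29):
  2259: Fri  2260: Sat (+1)  2261: Mon (+2)  2262: Tue (+1) ✓  2263: Wed (+1)
  2264: Thu (+1)  2265: Sat (+2)  2266: Sun (+1)  2267: Mon (+1)  2268: Tue (+1) ✓
  2269: Thu (+2)  2270: Fri (+1)  2271: Sat (+1)  2272: Sun (+1)  … (48 more years) …
  2321: Fri (+2)  2322: Sat (+1)  2323: Sun (+1)  2324: Mon (+1)  2325: Wed (+2)
  2326: Thu (+1)  2327: Fri (+1)  2328: Sat (+1)  2329: Mon (+2)  2330: Tue (+1) ✓
  2331: Wed (+1)  2332: Thu (+1)  2333: Sat (+2)  2334: Sun (+1)
Tuesday years: 2262, 2268, 2273, 2279, 2290, 2296, 2302, 2308, 2313, 2319, 2330 — 11 in total.

11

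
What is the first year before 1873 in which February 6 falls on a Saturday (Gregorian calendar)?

From one year to the next, a fixed date's weekday advances by 1, or by 2 when a Feb 29 lies between the two dates.
1873: February 6 is Thursday.
1872: Tuesday (−2)
1871: Monday (−1)
1870: Sunday (−1)
1869: Saturday (−1)
February 6 falls on a Saturday in 1869.

1869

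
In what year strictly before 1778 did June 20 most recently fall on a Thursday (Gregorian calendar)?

1776

From one year to the next, a fixed date's weekday advances by 1, or by 2 when a Feb 29 lies between the two dates.
1778: June 20 is Saturday.
1777: Friday (−1)
1776: Thursday (−1)
June 20 falls on a Thursday in 1776.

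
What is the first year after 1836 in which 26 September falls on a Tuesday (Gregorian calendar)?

From one year to the next, a fixed date's weekday advances by 1, or by 2 when a Feb 29 lies between the two dates.
1836: September 26 is Monday.
1837: Tuesday (+1)
26 September falls on a Tuesday in 1837.

1837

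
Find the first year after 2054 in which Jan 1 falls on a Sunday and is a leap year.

Jan 1 advances by 2 weekdays after a leap year and by 1 after a common year.
2054: Jan 1 is Thursday.
2055: Friday
2056: Saturday (leap)
2057: Monday
2058: Tuesday
2059: Wednesday
2060: Thursday (leap)
2061: Saturday
2062: Sunday
2063: Monday
2064: Tuesday (leap)
2065: Thursday
2066: Friday
2067: Saturday
2068: Sunday (leap)
2068 begins on a Sunday and is a leap year.

2068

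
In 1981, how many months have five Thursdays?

A month of length L has five Thursdays iff its first Thursday is on day ≤ L−28 (so day 1–3 in a 31-day month, 1–2 in a 30-day month, day 1 in a leap February).
Checking each month of 1981: Jan starts Thu (31d) ✓; Feb starts Sun (28d); Mar starts Sun (31d); Apr starts Wed (30d) ✓; May starts Fri (31d); Jun starts Mon (30d); Jul starts Wed (31d) ✓; Aug starts Sat (31d); Sep starts Tue (30d); Oct starts Thu (31d) ✓; Nov starts Sun (30d); Dec starts Tue (31d) ✓.
Five-Thursday months: January, April, July, October, December → 5.

5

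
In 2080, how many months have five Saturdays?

4

A month of length L has five Saturdays iff its first Saturday is on day ≤ L−28 (so day 1–3 in a 31-day month, 1–2 in a 30-day month, day 1 in a leap February).
Checking each month of 2080: Jan starts Mon (31d); Feb starts Thu (29d); Mar starts Fri (31d) ✓; Apr starts Mon (30d); May starts Wed (31d); Jun starts Sat (30d) ✓; Jul starts Mon (31d); Aug starts Thu (31d) ✓; Sep starts Sun (30d); Oct starts Tue (31d); Nov starts Fri (30d) ✓; Dec starts Sun (31d).
Five-Saturday months: March, June, August, November → 4.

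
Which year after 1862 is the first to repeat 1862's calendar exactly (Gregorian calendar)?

1873

Two years share a calendar iff Jan 1 falls on the same weekday and both are leap or both are common. 1862: Jan 1 is Wednesday, common year.
1863: Jan 1 Thursday, common
1864: Jan 1 Friday, leap
1865: Jan 1 Sunday, common
1866: Jan 1 Monday, common
1867: Jan 1 Tuesday, common
1868: Jan 1 Wednesday, leap
1869: Jan 1 Friday, common
1870: Jan 1 Saturday, common
1871: Jan 1 Sunday, common
1872: Jan 1 Monday, leap
1873: Jan 1 Wednesday, common
1873 matches on both conditions.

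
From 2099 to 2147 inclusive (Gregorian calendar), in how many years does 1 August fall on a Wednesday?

Track 1 August's weekday year by year (advancing +1, or +2 across a Feb 29):
  2099: Sat  2100: Sun (+1)  2101: Mon (+1)  2102: Tue (+1)  2103: Wed (+1) ✓
  2104: Fri (+2)  2105: Sat (+1)  2106: Sun (+1)  2107: Mon (+1)  2108: Wed (+2) ✓
  2109: Thu (+1)  2110: Fri (+1)  2111: Sat (+1)  2112: Mon (+2)  … (21 more years) …
  2134: Sun (+1)  2135: Mon (+1)  2136: Wed (+2) ✓  2137: Thu (+1)  2138: Fri (+1)
  2139: Sat (+1)  2140: Mon (+2)  2141: Tue (+1)  2142: Wed (+1) ✓  2143: Thu (+1)
  2144: Sat (+2)  2145: Sun (+1)  2146: Mon (+1)  2147: Tue (+1)
Wednesday years: 2103, 2108, 2114, 2125, 2131, 2136, 2142 — 7 in total.

7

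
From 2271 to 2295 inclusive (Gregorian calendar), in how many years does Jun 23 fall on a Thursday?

3

Track Jun 23's weekday year by year (advancing +1, or +2 across a Feb 29):
  2271: Fri  2272: Sun (+2)  2273: Mon (+1)  2274: Tue (+1)  2275: Wed (+1)
  2276: Fri (+2)  2277: Sat (+1)  2278: Sun (+1)  2279: Mon (+1)  2280: Wed (+2)
  2281: Thu (+1) ✓  2282: Fri (+1)  2283: Sat (+1)  2284: Mon (+2)  2285: Tue (+1)
  2286: Wed (+1)  2287: Thu (+1) ✓  2288: Sat (+2)  2289: Sun (+1)  2290: Mon (+1)
  2291: Tue (+1)  2292: Thu (+2) ✓  2293: Fri (+1)  2294: Sat (+1)  2295: Sun (+1)
Thursday years: 2281, 2287, 2292 — 3 in total.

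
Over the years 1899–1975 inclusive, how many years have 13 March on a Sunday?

10

Track 13 March's weekday year by year (advancing +1, or +2 across a Feb 29):
  1899: Mon  1900: Tue (+1)  1901: Wed (+1)  1902: Thu (+1)  1903: Fri (+1)
  1904: Sun (+2) ✓  1905: Mon (+1)  1906: Tue (+1)  1907: Wed (+1)  1908: Fri (+2)
  1909: Sat (+1)  1910: Sun (+1) ✓  1911: Mon (+1)  1912: Wed (+2)  … (49 more years) …
  1962: Tue (+1)  1963: Wed (+1)  1964: Fri (+2)  1965: Sat (+1)  1966: Sun (+1) ✓
  1967: Mon (+1)  1968: Wed (+2)  1969: Thu (+1)  1970: Fri (+1)  1971: Sat (+1)
  1972: Mon (+2)  1973: Tue (+1)  1974: Wed (+1)  1975: Thu (+1)
Sunday years: 1904, 1910, 1921, 1927, 1932, 1938, 1949, 1955, 1960, 1966 — 10 in total.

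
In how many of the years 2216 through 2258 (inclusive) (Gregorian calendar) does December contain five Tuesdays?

December has 31 days; it has five Tuesdays when Tuesday falls among the first (month-length − 28) days — i.e. when December 1 is one of Tuesday/Monday/Sunday.
December 1 by year: 2216:Sun✓ 2217:Mon✓ 2218:Tue✓ 2219:Wed 2220:Fri 2221:Sat 2222:Sun✓ 2223:Mon✓ 2224:Wed 2225:Thu 2226:Fri 2227:Sat 2228:Mon✓ 2229:Tue✓ 2230:Wed …(13 more)… 2244:Sun✓ 2245:Mon✓ 2246:Tue✓ 2247:Wed 2248:Fri 2249:Sat 2250:Sun✓ 2251:Mon✓ 2252:Wed 2253:Thu 2254:Fri 2255:Sat 2256:Mon✓ 2257:Tue✓ 2258:Wed
Years with five Tuesdays: 2216, 2217, 2218, 2222, 2223, 2228, 2229, 2233, 2234, 2235, 2239, 2240, 2244, 2245, 2246, 2250, 2251, 2256, 2257 → 19.

19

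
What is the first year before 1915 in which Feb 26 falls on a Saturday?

From one year to the next, a fixed date's weekday advances by 1, or by 2 when a Feb 29 lies between the two dates.
1915: February 26 is Friday.
1914: Thursday (−1)
1913: Wednesday (−1)
1912: Monday (−2)
1911: Sunday (−1)
1910: Saturday (−1)
Feb 26 falls on a Saturday in 1910.

1910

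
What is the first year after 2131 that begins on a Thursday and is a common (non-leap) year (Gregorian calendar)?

Jan 1 advances by 2 weekdays after a leap year and by 1 after a common year.
2131: Jan 1 is Monday.
2132: Tuesday (leap)
2133: Thursday
2133 begins on a Thursday and is a common year.

2133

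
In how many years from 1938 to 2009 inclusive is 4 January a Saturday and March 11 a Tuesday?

8

Check each year's weekday for 4 January and March 11:
  1938: Tue/Fri  1939: Wed/Sat  1940: Thu/Mon  1941: Sat/Tue ✓  1942: Sun/Wed  1943: Mon/Thu  1944: Tue/Sat  1945: Thu/Sun  1946: Fri/Mon  1947: Sat/Tue ✓  1948: Sun/Thu  1949: Tue/Fri  1950: Wed/Sat  1951: Thu/Sun  …(44 more)…  1996: Thu/Mon  1997: Sat/Tue ✓  1998: Sun/Wed  1999: Mon/Thu  2000: Tue/Sat  2001: Thu/Sun  2002: Fri/Mon  2003: Sat/Tue ✓  2004: Sun/Thu  2005: Tue/Fri  2006: Wed/Sat  2007: Thu/Sun  2008: Fri/Tue  2009: Sun/Wed
Both conditions hold in: 1941, 1947, 1958, 1969, 1975, 1986, 1997, 2003 — 8.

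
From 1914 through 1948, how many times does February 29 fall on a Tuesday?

Leap years in 1914–1948: 9 of them.
Feb 29 weekday advances by 5 (mod 7) from one leap year to the next four years later (or differs when a century non-leap intervenes).
Leap-day weekdays: 1916:Tue✓ 1920:Sun 1924:Fri 1928:Wed 1932:Mon 1936:Sat 1940:Thu 1944:Tue✓ 1948:Sun
Tuesday: 1916, 1944 → 2.

2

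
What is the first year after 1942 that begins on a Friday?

Jan 1 advances by 2 weekdays after a leap year and by 1 after a common year.
1942: Jan 1 is Thursday.
1943: Friday
1943 begins on a Friday

1943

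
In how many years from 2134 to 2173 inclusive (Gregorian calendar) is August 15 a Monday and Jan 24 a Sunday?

2

Check each year's weekday for August 15 and Jan 24:
  2134: Sun/Sun  2135: Mon/Mon  2136: Wed/Tue  2137: Thu/Thu  2138: Fri/Fri  2139: Sat/Sat  2140: Mon/Sun ✓  2141: Tue/Tue  2142: Wed/Wed  2143: Thu/Thu  2144: Sat/Fri  2145: Sun/Sun  2146: Mon/Mon  2147: Tue/Tue  …(12 more)…  2160: Fri/Thu  2161: Sat/Sat  2162: Sun/Sun  2163: Mon/Mon  2164: Wed/Tue  2165: Thu/Thu  2166: Fri/Fri  2167: Sat/Sat  2168: Mon/Sun ✓  2169: Tue/Tue  2170: Wed/Wed  2171: Thu/Thu  2172: Sat/Fri  2173: Sun/Sun
Both conditions hold in: 2140, 2168 — 2.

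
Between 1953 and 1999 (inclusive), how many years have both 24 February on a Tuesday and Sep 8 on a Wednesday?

Check each year's weekday for 24 February and Sep 8:
  1953: Tue/Tue  1954: Wed/Wed  1955: Thu/Thu  1956: Fri/Sat  1957: Sun/Sun  1958: Mon/Mon  1959: Tue/Tue  1960: Wed/Thu  1961: Fri/Fri  1962: Sat/Sat  1963: Sun/Sun  1964: Mon/Tue  1965: Wed/Wed  1966: Thu/Thu  …(19 more)…  1986: Mon/Mon  1987: Tue/Tue  1988: Wed/Thu  1989: Fri/Fri  1990: Sat/Sat  1991: Sun/Sun  1992: Mon/Tue  1993: Wed/Wed  1994: Thu/Thu  1995: Fri/Fri  1996: Sat/Sun  1997: Mon/Mon  1998: Tue/Tue  1999: Wed/Wed
Both conditions hold in: 1976 — 1.

1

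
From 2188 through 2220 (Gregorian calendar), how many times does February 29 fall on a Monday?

Leap years in 2188–2220: 8 of them.
Feb 29 weekday advances by 5 (mod 7) from one leap year to the next four years later (or differs when a century non-leap intervenes).
Leap-day weekdays: 2188:Fri 2192:Wed 2196:Mon✓ 2204:Wed 2208:Mon✓ 2212:Sat 2216:Thu 2220:Tue
Monday: 2196, 2208 → 2.

2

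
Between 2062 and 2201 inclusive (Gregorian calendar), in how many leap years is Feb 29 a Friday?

Leap years in 2062–2201: 33 of them.
Feb 29 weekday advances by 5 (mod 7) from one leap year to the next four years later (or differs when a century non-leap intervenes).
Leap-day weekdays: 2064:Fri✓ 2068:Wed 2072:Mon 2076:Sat 2080:Thu 2084:Tue 2088:Sun 2092:Fri✓ 2096:Wed 2104:Fri✓ 2108:Wed 2112:Mon 2116:Sat …(7 more)… 2148:Thu 2152:Tue 2156:Sun 2160:Fri✓ 2164:Wed 2168:Mon 2172:Sat 2176:Thu 2180:Tue 2184:Sun 2188:Fri✓ 2192:Wed 2196:Mon
Friday: 2064, 2092, 2104, 2132, 2160, 2188 → 6.

6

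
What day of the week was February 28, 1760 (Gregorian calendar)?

Thursday

January 1, 1760 is a Tuesday.
February 28 is day 59 of the year, i.e. 58 days after Jan 1.
58 mod 7 = 2, so advance 2 weekdays from Tuesday: Thursday.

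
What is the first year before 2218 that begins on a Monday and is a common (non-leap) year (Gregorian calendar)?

2210

Jan 1 advances by 2 weekdays after a leap year and by 1 after a common year.
2218: Jan 1 is Thursday.
2217: Wednesday
2216: Monday (leap)
2215: Sunday
2214: Saturday
2213: Friday
2212: Wednesday (leap)
2211: Tuesday
2210: Monday
2210 begins on a Monday and is a common year.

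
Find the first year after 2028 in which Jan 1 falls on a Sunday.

Jan 1 advances by 2 weekdays after a leap year and by 1 after a common year.
2028: Jan 1 is Saturday (leap).
2029: Monday
2030: Tuesday
2031: Wednesday
2032: Thursday (leap)
2033: Saturday
2034: Sunday
2034 begins on a Sunday

2034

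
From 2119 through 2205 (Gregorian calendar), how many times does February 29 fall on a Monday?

Leap years in 2119–2205: 21 of them.
Feb 29 weekday advances by 5 (mod 7) from one leap year to the next four years later (or differs when a century non-leap intervenes).
Leap-day weekdays: 2120:Thu 2124:Tue 2128:Sun 2132:Fri 2136:Wed 2140:Mon✓ 2144:Sat 2148:Thu 2152:Tue 2156:Sun 2160:Fri 2164:Wed 2168:Mon✓ 2172:Sat 2176:Thu 2180:Tue 2184:Sun 2188:Fri 2192:Wed 2196:Mon✓ 2204:Wed
Monday: 2140, 2168, 2196 → 3.

3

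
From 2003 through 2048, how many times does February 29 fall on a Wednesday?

Leap years in 2003–2048: 12 of them.
Feb 29 weekday advances by 5 (mod 7) from one leap year to the next four years later (or differs when a century non-leap intervenes).
Leap-day weekdays: 2004:Sun 2008:Fri 2012:Wed✓ 2016:Mon 2020:Sat 2024:Thu 2028:Tue 2032:Sun 2036:Fri 2040:Wed✓ 2044:Mon 2048:Sat
Wednesday: 2012, 2040 → 2.

2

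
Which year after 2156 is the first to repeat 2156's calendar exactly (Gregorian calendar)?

2184

Two years share a calendar iff Jan 1 falls on the same weekday and both are leap or both are common. 2156: Jan 1 is Thursday, leap year.
2157: Jan 1 Saturday, common
2158: Jan 1 Sunday, common
2159: Jan 1 Monday, common
2160: Jan 1 Tuesday, leap
2161: Jan 1 Thursday, common
2162: Jan 1 Friday, common
2163: Jan 1 Saturday, common
2164: Jan 1 Sunday, leap
2165: Jan 1 Tuesday, common
2166: Jan 1 Wednesday, common
2167: Jan 1 Thursday, common
2168: Jan 1 Friday, leap
2169: Jan 1 Sunday, common
2170: Jan 1 Monday, common
2171: Jan 1 Tuesday, common
2172: Jan 1 Wednesday, leap
2173: Jan 1 Friday, common
2174: Jan 1 Saturday, common
2175: Jan 1 Sunday, common
2176: Jan 1 Monday, leap
2177: Jan 1 Wednesday, common
2178: Jan 1 Thursday, common
2179: Jan 1 Friday, common
2180: Jan 1 Saturday, leap
2181: Jan 1 Monday, common
2182: Jan 1 Tuesday, common
2183: Jan 1 Wednesday, common
2184: Jan 1 Thursday, leap
2184 matches on both conditions.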